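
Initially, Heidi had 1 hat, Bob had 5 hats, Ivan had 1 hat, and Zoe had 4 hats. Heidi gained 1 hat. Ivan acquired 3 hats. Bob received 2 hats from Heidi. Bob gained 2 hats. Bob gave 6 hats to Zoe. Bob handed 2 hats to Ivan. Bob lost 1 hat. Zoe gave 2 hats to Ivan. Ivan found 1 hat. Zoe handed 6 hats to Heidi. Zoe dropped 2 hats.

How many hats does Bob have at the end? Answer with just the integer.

Answer: 0

Derivation:
Tracking counts step by step:
Start: Heidi=1, Bob=5, Ivan=1, Zoe=4
Event 1 (Heidi +1): Heidi: 1 -> 2. State: Heidi=2, Bob=5, Ivan=1, Zoe=4
Event 2 (Ivan +3): Ivan: 1 -> 4. State: Heidi=2, Bob=5, Ivan=4, Zoe=4
Event 3 (Heidi -> Bob, 2): Heidi: 2 -> 0, Bob: 5 -> 7. State: Heidi=0, Bob=7, Ivan=4, Zoe=4
Event 4 (Bob +2): Bob: 7 -> 9. State: Heidi=0, Bob=9, Ivan=4, Zoe=4
Event 5 (Bob -> Zoe, 6): Bob: 9 -> 3, Zoe: 4 -> 10. State: Heidi=0, Bob=3, Ivan=4, Zoe=10
Event 6 (Bob -> Ivan, 2): Bob: 3 -> 1, Ivan: 4 -> 6. State: Heidi=0, Bob=1, Ivan=6, Zoe=10
Event 7 (Bob -1): Bob: 1 -> 0. State: Heidi=0, Bob=0, Ivan=6, Zoe=10
Event 8 (Zoe -> Ivan, 2): Zoe: 10 -> 8, Ivan: 6 -> 8. State: Heidi=0, Bob=0, Ivan=8, Zoe=8
Event 9 (Ivan +1): Ivan: 8 -> 9. State: Heidi=0, Bob=0, Ivan=9, Zoe=8
Event 10 (Zoe -> Heidi, 6): Zoe: 8 -> 2, Heidi: 0 -> 6. State: Heidi=6, Bob=0, Ivan=9, Zoe=2
Event 11 (Zoe -2): Zoe: 2 -> 0. State: Heidi=6, Bob=0, Ivan=9, Zoe=0

Bob's final count: 0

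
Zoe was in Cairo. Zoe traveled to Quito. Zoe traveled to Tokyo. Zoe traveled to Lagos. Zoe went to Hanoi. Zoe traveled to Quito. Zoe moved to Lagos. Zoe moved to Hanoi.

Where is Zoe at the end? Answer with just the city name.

Answer: Hanoi

Derivation:
Tracking Zoe's location:
Start: Zoe is in Cairo.
After move 1: Cairo -> Quito. Zoe is in Quito.
After move 2: Quito -> Tokyo. Zoe is in Tokyo.
After move 3: Tokyo -> Lagos. Zoe is in Lagos.
After move 4: Lagos -> Hanoi. Zoe is in Hanoi.
After move 5: Hanoi -> Quito. Zoe is in Quito.
After move 6: Quito -> Lagos. Zoe is in Lagos.
After move 7: Lagos -> Hanoi. Zoe is in Hanoi.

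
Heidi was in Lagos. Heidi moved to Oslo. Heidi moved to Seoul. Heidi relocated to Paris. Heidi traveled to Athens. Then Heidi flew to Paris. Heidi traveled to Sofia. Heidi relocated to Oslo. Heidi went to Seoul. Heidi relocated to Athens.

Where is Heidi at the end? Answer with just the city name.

Tracking Heidi's location:
Start: Heidi is in Lagos.
After move 1: Lagos -> Oslo. Heidi is in Oslo.
After move 2: Oslo -> Seoul. Heidi is in Seoul.
After move 3: Seoul -> Paris. Heidi is in Paris.
After move 4: Paris -> Athens. Heidi is in Athens.
After move 5: Athens -> Paris. Heidi is in Paris.
After move 6: Paris -> Sofia. Heidi is in Sofia.
After move 7: Sofia -> Oslo. Heidi is in Oslo.
After move 8: Oslo -> Seoul. Heidi is in Seoul.
After move 9: Seoul -> Athens. Heidi is in Athens.

Answer: Athens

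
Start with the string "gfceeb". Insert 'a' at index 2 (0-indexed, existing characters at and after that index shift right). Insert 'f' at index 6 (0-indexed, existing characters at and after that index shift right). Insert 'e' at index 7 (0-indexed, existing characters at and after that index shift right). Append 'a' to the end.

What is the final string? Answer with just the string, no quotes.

Answer: gfaceefeba

Derivation:
Applying each edit step by step:
Start: "gfceeb"
Op 1 (insert 'a' at idx 2): "gfceeb" -> "gfaceeb"
Op 2 (insert 'f' at idx 6): "gfaceeb" -> "gfaceefb"
Op 3 (insert 'e' at idx 7): "gfaceefb" -> "gfaceefeb"
Op 4 (append 'a'): "gfaceefeb" -> "gfaceefeba"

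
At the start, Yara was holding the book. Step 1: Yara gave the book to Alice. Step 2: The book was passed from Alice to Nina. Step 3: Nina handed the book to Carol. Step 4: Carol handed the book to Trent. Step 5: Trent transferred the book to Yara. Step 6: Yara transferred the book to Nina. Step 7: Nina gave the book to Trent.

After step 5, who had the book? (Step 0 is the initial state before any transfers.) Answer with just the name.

Tracking the book holder through step 5:
After step 0 (start): Yara
After step 1: Alice
After step 2: Nina
After step 3: Carol
After step 4: Trent
After step 5: Yara

At step 5, the holder is Yara.

Answer: Yara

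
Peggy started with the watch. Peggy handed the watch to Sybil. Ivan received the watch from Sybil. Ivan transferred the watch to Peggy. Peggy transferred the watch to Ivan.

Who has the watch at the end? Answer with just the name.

Answer: Ivan

Derivation:
Tracking the watch through each event:
Start: Peggy has the watch.
After event 1: Sybil has the watch.
After event 2: Ivan has the watch.
After event 3: Peggy has the watch.
After event 4: Ivan has the watch.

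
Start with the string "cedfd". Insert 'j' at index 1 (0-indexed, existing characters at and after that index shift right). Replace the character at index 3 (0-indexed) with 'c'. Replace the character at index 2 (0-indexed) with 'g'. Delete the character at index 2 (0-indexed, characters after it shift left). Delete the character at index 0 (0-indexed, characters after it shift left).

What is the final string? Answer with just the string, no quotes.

Answer: jcfd

Derivation:
Applying each edit step by step:
Start: "cedfd"
Op 1 (insert 'j' at idx 1): "cedfd" -> "cjedfd"
Op 2 (replace idx 3: 'd' -> 'c'): "cjedfd" -> "cjecfd"
Op 3 (replace idx 2: 'e' -> 'g'): "cjecfd" -> "cjgcfd"
Op 4 (delete idx 2 = 'g'): "cjgcfd" -> "cjcfd"
Op 5 (delete idx 0 = 'c'): "cjcfd" -> "jcfd"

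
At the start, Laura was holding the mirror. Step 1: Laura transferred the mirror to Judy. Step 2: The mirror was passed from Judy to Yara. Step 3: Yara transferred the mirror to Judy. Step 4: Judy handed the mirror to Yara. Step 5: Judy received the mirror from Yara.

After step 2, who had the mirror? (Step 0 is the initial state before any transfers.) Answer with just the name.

Answer: Yara

Derivation:
Tracking the mirror holder through step 2:
After step 0 (start): Laura
After step 1: Judy
After step 2: Yara

At step 2, the holder is Yara.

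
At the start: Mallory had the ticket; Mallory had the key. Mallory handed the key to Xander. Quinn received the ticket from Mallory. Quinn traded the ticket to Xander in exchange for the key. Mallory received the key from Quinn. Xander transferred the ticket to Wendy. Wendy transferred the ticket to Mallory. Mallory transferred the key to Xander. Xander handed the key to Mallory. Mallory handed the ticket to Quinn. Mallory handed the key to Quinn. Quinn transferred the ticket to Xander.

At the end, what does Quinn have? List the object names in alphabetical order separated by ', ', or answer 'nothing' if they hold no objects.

Tracking all object holders:
Start: ticket:Mallory, key:Mallory
Event 1 (give key: Mallory -> Xander). State: ticket:Mallory, key:Xander
Event 2 (give ticket: Mallory -> Quinn). State: ticket:Quinn, key:Xander
Event 3 (swap ticket<->key: now ticket:Xander, key:Quinn). State: ticket:Xander, key:Quinn
Event 4 (give key: Quinn -> Mallory). State: ticket:Xander, key:Mallory
Event 5 (give ticket: Xander -> Wendy). State: ticket:Wendy, key:Mallory
Event 6 (give ticket: Wendy -> Mallory). State: ticket:Mallory, key:Mallory
Event 7 (give key: Mallory -> Xander). State: ticket:Mallory, key:Xander
Event 8 (give key: Xander -> Mallory). State: ticket:Mallory, key:Mallory
Event 9 (give ticket: Mallory -> Quinn). State: ticket:Quinn, key:Mallory
Event 10 (give key: Mallory -> Quinn). State: ticket:Quinn, key:Quinn
Event 11 (give ticket: Quinn -> Xander). State: ticket:Xander, key:Quinn

Final state: ticket:Xander, key:Quinn
Quinn holds: key.

Answer: key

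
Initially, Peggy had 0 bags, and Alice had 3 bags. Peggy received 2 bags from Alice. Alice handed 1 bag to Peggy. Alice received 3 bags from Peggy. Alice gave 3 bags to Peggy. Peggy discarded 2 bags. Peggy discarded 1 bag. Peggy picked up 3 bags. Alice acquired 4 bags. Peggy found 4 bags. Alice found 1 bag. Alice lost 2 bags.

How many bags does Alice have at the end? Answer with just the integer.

Answer: 3

Derivation:
Tracking counts step by step:
Start: Peggy=0, Alice=3
Event 1 (Alice -> Peggy, 2): Alice: 3 -> 1, Peggy: 0 -> 2. State: Peggy=2, Alice=1
Event 2 (Alice -> Peggy, 1): Alice: 1 -> 0, Peggy: 2 -> 3. State: Peggy=3, Alice=0
Event 3 (Peggy -> Alice, 3): Peggy: 3 -> 0, Alice: 0 -> 3. State: Peggy=0, Alice=3
Event 4 (Alice -> Peggy, 3): Alice: 3 -> 0, Peggy: 0 -> 3. State: Peggy=3, Alice=0
Event 5 (Peggy -2): Peggy: 3 -> 1. State: Peggy=1, Alice=0
Event 6 (Peggy -1): Peggy: 1 -> 0. State: Peggy=0, Alice=0
Event 7 (Peggy +3): Peggy: 0 -> 3. State: Peggy=3, Alice=0
Event 8 (Alice +4): Alice: 0 -> 4. State: Peggy=3, Alice=4
Event 9 (Peggy +4): Peggy: 3 -> 7. State: Peggy=7, Alice=4
Event 10 (Alice +1): Alice: 4 -> 5. State: Peggy=7, Alice=5
Event 11 (Alice -2): Alice: 5 -> 3. State: Peggy=7, Alice=3

Alice's final count: 3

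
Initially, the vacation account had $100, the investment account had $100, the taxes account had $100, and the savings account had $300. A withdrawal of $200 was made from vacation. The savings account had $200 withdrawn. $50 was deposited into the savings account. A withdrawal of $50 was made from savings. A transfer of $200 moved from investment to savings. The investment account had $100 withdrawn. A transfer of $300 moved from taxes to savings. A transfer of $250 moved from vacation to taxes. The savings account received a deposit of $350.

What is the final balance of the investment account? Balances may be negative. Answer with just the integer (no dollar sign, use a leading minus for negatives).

Tracking account balances step by step:
Start: vacation=100, investment=100, taxes=100, savings=300
Event 1 (withdraw 200 from vacation): vacation: 100 - 200 = -100. Balances: vacation=-100, investment=100, taxes=100, savings=300
Event 2 (withdraw 200 from savings): savings: 300 - 200 = 100. Balances: vacation=-100, investment=100, taxes=100, savings=100
Event 3 (deposit 50 to savings): savings: 100 + 50 = 150. Balances: vacation=-100, investment=100, taxes=100, savings=150
Event 4 (withdraw 50 from savings): savings: 150 - 50 = 100. Balances: vacation=-100, investment=100, taxes=100, savings=100
Event 5 (transfer 200 investment -> savings): investment: 100 - 200 = -100, savings: 100 + 200 = 300. Balances: vacation=-100, investment=-100, taxes=100, savings=300
Event 6 (withdraw 100 from investment): investment: -100 - 100 = -200. Balances: vacation=-100, investment=-200, taxes=100, savings=300
Event 7 (transfer 300 taxes -> savings): taxes: 100 - 300 = -200, savings: 300 + 300 = 600. Balances: vacation=-100, investment=-200, taxes=-200, savings=600
Event 8 (transfer 250 vacation -> taxes): vacation: -100 - 250 = -350, taxes: -200 + 250 = 50. Balances: vacation=-350, investment=-200, taxes=50, savings=600
Event 9 (deposit 350 to savings): savings: 600 + 350 = 950. Balances: vacation=-350, investment=-200, taxes=50, savings=950

Final balance of investment: -200

Answer: -200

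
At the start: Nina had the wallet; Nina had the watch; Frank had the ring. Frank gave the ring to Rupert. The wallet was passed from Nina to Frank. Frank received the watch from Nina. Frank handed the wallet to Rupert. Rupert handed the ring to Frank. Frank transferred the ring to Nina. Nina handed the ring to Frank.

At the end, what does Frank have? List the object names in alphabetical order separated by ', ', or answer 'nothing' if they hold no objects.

Answer: ring, watch

Derivation:
Tracking all object holders:
Start: wallet:Nina, watch:Nina, ring:Frank
Event 1 (give ring: Frank -> Rupert). State: wallet:Nina, watch:Nina, ring:Rupert
Event 2 (give wallet: Nina -> Frank). State: wallet:Frank, watch:Nina, ring:Rupert
Event 3 (give watch: Nina -> Frank). State: wallet:Frank, watch:Frank, ring:Rupert
Event 4 (give wallet: Frank -> Rupert). State: wallet:Rupert, watch:Frank, ring:Rupert
Event 5 (give ring: Rupert -> Frank). State: wallet:Rupert, watch:Frank, ring:Frank
Event 6 (give ring: Frank -> Nina). State: wallet:Rupert, watch:Frank, ring:Nina
Event 7 (give ring: Nina -> Frank). State: wallet:Rupert, watch:Frank, ring:Frank

Final state: wallet:Rupert, watch:Frank, ring:Frank
Frank holds: ring, watch.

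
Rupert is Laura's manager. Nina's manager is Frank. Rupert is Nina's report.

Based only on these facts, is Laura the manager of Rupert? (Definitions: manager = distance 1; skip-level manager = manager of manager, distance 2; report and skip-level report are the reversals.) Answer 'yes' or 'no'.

Answer: no

Derivation:
Reconstructing the manager chain from the given facts:
  Frank -> Nina -> Rupert -> Laura
(each arrow means 'manager of the next')
Positions in the chain (0 = top):
  position of Frank: 0
  position of Nina: 1
  position of Rupert: 2
  position of Laura: 3

Laura is at position 3, Rupert is at position 2; signed distance (j - i) = -1.
'manager' requires j - i = 1. Actual distance is -1, so the relation does NOT hold.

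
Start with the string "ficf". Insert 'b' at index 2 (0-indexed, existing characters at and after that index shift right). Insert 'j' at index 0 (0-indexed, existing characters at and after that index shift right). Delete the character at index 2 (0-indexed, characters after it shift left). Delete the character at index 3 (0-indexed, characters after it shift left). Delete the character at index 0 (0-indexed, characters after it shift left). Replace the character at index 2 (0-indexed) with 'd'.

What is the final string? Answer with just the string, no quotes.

Answer: fbd

Derivation:
Applying each edit step by step:
Start: "ficf"
Op 1 (insert 'b' at idx 2): "ficf" -> "fibcf"
Op 2 (insert 'j' at idx 0): "fibcf" -> "jfibcf"
Op 3 (delete idx 2 = 'i'): "jfibcf" -> "jfbcf"
Op 4 (delete idx 3 = 'c'): "jfbcf" -> "jfbf"
Op 5 (delete idx 0 = 'j'): "jfbf" -> "fbf"
Op 6 (replace idx 2: 'f' -> 'd'): "fbf" -> "fbd"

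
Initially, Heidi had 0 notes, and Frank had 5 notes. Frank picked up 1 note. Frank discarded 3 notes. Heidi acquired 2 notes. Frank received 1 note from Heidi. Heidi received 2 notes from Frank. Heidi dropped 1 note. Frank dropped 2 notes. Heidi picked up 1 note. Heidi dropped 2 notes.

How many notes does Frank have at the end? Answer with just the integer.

Answer: 0

Derivation:
Tracking counts step by step:
Start: Heidi=0, Frank=5
Event 1 (Frank +1): Frank: 5 -> 6. State: Heidi=0, Frank=6
Event 2 (Frank -3): Frank: 6 -> 3. State: Heidi=0, Frank=3
Event 3 (Heidi +2): Heidi: 0 -> 2. State: Heidi=2, Frank=3
Event 4 (Heidi -> Frank, 1): Heidi: 2 -> 1, Frank: 3 -> 4. State: Heidi=1, Frank=4
Event 5 (Frank -> Heidi, 2): Frank: 4 -> 2, Heidi: 1 -> 3. State: Heidi=3, Frank=2
Event 6 (Heidi -1): Heidi: 3 -> 2. State: Heidi=2, Frank=2
Event 7 (Frank -2): Frank: 2 -> 0. State: Heidi=2, Frank=0
Event 8 (Heidi +1): Heidi: 2 -> 3. State: Heidi=3, Frank=0
Event 9 (Heidi -2): Heidi: 3 -> 1. State: Heidi=1, Frank=0

Frank's final count: 0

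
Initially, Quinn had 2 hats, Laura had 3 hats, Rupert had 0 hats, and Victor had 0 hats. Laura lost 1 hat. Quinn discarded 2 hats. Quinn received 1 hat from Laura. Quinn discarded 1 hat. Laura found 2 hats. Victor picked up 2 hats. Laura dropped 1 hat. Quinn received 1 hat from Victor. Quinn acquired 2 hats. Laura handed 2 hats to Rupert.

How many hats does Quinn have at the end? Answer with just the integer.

Answer: 3

Derivation:
Tracking counts step by step:
Start: Quinn=2, Laura=3, Rupert=0, Victor=0
Event 1 (Laura -1): Laura: 3 -> 2. State: Quinn=2, Laura=2, Rupert=0, Victor=0
Event 2 (Quinn -2): Quinn: 2 -> 0. State: Quinn=0, Laura=2, Rupert=0, Victor=0
Event 3 (Laura -> Quinn, 1): Laura: 2 -> 1, Quinn: 0 -> 1. State: Quinn=1, Laura=1, Rupert=0, Victor=0
Event 4 (Quinn -1): Quinn: 1 -> 0. State: Quinn=0, Laura=1, Rupert=0, Victor=0
Event 5 (Laura +2): Laura: 1 -> 3. State: Quinn=0, Laura=3, Rupert=0, Victor=0
Event 6 (Victor +2): Victor: 0 -> 2. State: Quinn=0, Laura=3, Rupert=0, Victor=2
Event 7 (Laura -1): Laura: 3 -> 2. State: Quinn=0, Laura=2, Rupert=0, Victor=2
Event 8 (Victor -> Quinn, 1): Victor: 2 -> 1, Quinn: 0 -> 1. State: Quinn=1, Laura=2, Rupert=0, Victor=1
Event 9 (Quinn +2): Quinn: 1 -> 3. State: Quinn=3, Laura=2, Rupert=0, Victor=1
Event 10 (Laura -> Rupert, 2): Laura: 2 -> 0, Rupert: 0 -> 2. State: Quinn=3, Laura=0, Rupert=2, Victor=1

Quinn's final count: 3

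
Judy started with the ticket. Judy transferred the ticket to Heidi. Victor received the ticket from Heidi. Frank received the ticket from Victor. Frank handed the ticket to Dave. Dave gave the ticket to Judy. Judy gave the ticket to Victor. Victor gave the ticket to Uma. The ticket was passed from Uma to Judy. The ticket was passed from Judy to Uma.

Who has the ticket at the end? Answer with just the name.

Answer: Uma

Derivation:
Tracking the ticket through each event:
Start: Judy has the ticket.
After event 1: Heidi has the ticket.
After event 2: Victor has the ticket.
After event 3: Frank has the ticket.
After event 4: Dave has the ticket.
After event 5: Judy has the ticket.
After event 6: Victor has the ticket.
After event 7: Uma has the ticket.
After event 8: Judy has the ticket.
After event 9: Uma has the ticket.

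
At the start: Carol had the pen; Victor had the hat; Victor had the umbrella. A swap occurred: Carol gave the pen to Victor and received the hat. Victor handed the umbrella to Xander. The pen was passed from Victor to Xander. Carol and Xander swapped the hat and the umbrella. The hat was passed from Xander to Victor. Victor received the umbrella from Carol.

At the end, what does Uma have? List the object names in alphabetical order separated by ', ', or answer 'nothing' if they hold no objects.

Tracking all object holders:
Start: pen:Carol, hat:Victor, umbrella:Victor
Event 1 (swap pen<->hat: now pen:Victor, hat:Carol). State: pen:Victor, hat:Carol, umbrella:Victor
Event 2 (give umbrella: Victor -> Xander). State: pen:Victor, hat:Carol, umbrella:Xander
Event 3 (give pen: Victor -> Xander). State: pen:Xander, hat:Carol, umbrella:Xander
Event 4 (swap hat<->umbrella: now hat:Xander, umbrella:Carol). State: pen:Xander, hat:Xander, umbrella:Carol
Event 5 (give hat: Xander -> Victor). State: pen:Xander, hat:Victor, umbrella:Carol
Event 6 (give umbrella: Carol -> Victor). State: pen:Xander, hat:Victor, umbrella:Victor

Final state: pen:Xander, hat:Victor, umbrella:Victor
Uma holds: (nothing).

Answer: nothing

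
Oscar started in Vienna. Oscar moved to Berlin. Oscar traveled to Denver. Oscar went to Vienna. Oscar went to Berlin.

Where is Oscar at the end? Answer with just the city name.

Tracking Oscar's location:
Start: Oscar is in Vienna.
After move 1: Vienna -> Berlin. Oscar is in Berlin.
After move 2: Berlin -> Denver. Oscar is in Denver.
After move 3: Denver -> Vienna. Oscar is in Vienna.
After move 4: Vienna -> Berlin. Oscar is in Berlin.

Answer: Berlin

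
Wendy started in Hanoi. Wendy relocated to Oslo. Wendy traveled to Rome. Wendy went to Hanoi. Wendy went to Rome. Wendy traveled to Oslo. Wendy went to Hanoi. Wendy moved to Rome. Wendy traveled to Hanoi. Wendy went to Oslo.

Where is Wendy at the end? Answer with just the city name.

Answer: Oslo

Derivation:
Tracking Wendy's location:
Start: Wendy is in Hanoi.
After move 1: Hanoi -> Oslo. Wendy is in Oslo.
After move 2: Oslo -> Rome. Wendy is in Rome.
After move 3: Rome -> Hanoi. Wendy is in Hanoi.
After move 4: Hanoi -> Rome. Wendy is in Rome.
After move 5: Rome -> Oslo. Wendy is in Oslo.
After move 6: Oslo -> Hanoi. Wendy is in Hanoi.
After move 7: Hanoi -> Rome. Wendy is in Rome.
After move 8: Rome -> Hanoi. Wendy is in Hanoi.
After move 9: Hanoi -> Oslo. Wendy is in Oslo.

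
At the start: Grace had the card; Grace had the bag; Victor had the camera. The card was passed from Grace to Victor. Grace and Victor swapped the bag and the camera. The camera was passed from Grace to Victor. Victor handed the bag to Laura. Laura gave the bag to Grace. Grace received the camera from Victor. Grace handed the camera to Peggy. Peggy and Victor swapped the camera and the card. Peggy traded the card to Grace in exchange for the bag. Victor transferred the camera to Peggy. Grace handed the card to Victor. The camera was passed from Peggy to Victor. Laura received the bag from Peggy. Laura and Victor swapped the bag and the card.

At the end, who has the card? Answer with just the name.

Answer: Laura

Derivation:
Tracking all object holders:
Start: card:Grace, bag:Grace, camera:Victor
Event 1 (give card: Grace -> Victor). State: card:Victor, bag:Grace, camera:Victor
Event 2 (swap bag<->camera: now bag:Victor, camera:Grace). State: card:Victor, bag:Victor, camera:Grace
Event 3 (give camera: Grace -> Victor). State: card:Victor, bag:Victor, camera:Victor
Event 4 (give bag: Victor -> Laura). State: card:Victor, bag:Laura, camera:Victor
Event 5 (give bag: Laura -> Grace). State: card:Victor, bag:Grace, camera:Victor
Event 6 (give camera: Victor -> Grace). State: card:Victor, bag:Grace, camera:Grace
Event 7 (give camera: Grace -> Peggy). State: card:Victor, bag:Grace, camera:Peggy
Event 8 (swap camera<->card: now camera:Victor, card:Peggy). State: card:Peggy, bag:Grace, camera:Victor
Event 9 (swap card<->bag: now card:Grace, bag:Peggy). State: card:Grace, bag:Peggy, camera:Victor
Event 10 (give camera: Victor -> Peggy). State: card:Grace, bag:Peggy, camera:Peggy
Event 11 (give card: Grace -> Victor). State: card:Victor, bag:Peggy, camera:Peggy
Event 12 (give camera: Peggy -> Victor). State: card:Victor, bag:Peggy, camera:Victor
Event 13 (give bag: Peggy -> Laura). State: card:Victor, bag:Laura, camera:Victor
Event 14 (swap bag<->card: now bag:Victor, card:Laura). State: card:Laura, bag:Victor, camera:Victor

Final state: card:Laura, bag:Victor, camera:Victor
The card is held by Laura.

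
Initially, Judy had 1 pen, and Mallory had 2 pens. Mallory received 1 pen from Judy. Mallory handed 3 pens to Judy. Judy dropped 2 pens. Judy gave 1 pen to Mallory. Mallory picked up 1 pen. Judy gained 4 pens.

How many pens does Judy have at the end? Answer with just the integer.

Answer: 4

Derivation:
Tracking counts step by step:
Start: Judy=1, Mallory=2
Event 1 (Judy -> Mallory, 1): Judy: 1 -> 0, Mallory: 2 -> 3. State: Judy=0, Mallory=3
Event 2 (Mallory -> Judy, 3): Mallory: 3 -> 0, Judy: 0 -> 3. State: Judy=3, Mallory=0
Event 3 (Judy -2): Judy: 3 -> 1. State: Judy=1, Mallory=0
Event 4 (Judy -> Mallory, 1): Judy: 1 -> 0, Mallory: 0 -> 1. State: Judy=0, Mallory=1
Event 5 (Mallory +1): Mallory: 1 -> 2. State: Judy=0, Mallory=2
Event 6 (Judy +4): Judy: 0 -> 4. State: Judy=4, Mallory=2

Judy's final count: 4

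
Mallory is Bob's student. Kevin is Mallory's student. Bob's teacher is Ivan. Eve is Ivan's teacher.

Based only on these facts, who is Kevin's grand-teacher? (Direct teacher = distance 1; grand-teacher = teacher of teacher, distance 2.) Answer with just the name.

Reconstructing the teacher chain from the given facts:
  Eve -> Ivan -> Bob -> Mallory -> Kevin
(each arrow means 'teacher of the next')
Positions in the chain (0 = top):
  position of Eve: 0
  position of Ivan: 1
  position of Bob: 2
  position of Mallory: 3
  position of Kevin: 4

Kevin is at position 4; the grand-teacher is 2 steps up the chain, i.e. position 2: Bob.

Answer: Bob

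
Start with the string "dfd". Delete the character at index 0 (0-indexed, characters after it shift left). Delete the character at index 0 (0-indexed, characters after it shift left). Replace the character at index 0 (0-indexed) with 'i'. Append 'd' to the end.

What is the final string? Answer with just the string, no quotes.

Answer: id

Derivation:
Applying each edit step by step:
Start: "dfd"
Op 1 (delete idx 0 = 'd'): "dfd" -> "fd"
Op 2 (delete idx 0 = 'f'): "fd" -> "d"
Op 3 (replace idx 0: 'd' -> 'i'): "d" -> "i"
Op 4 (append 'd'): "i" -> "id"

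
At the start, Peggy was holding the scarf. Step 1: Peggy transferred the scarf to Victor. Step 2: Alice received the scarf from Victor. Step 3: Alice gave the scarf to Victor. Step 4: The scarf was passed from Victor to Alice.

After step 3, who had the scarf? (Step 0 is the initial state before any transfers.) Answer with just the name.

Tracking the scarf holder through step 3:
After step 0 (start): Peggy
After step 1: Victor
After step 2: Alice
After step 3: Victor

At step 3, the holder is Victor.

Answer: Victor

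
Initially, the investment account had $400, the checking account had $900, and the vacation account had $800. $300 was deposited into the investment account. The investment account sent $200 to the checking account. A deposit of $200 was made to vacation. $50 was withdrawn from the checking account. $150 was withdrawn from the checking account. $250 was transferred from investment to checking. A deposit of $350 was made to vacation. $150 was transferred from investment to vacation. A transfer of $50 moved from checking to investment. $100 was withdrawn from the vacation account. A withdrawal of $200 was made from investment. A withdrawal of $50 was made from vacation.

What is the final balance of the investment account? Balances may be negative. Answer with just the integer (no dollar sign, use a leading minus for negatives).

Answer: -50

Derivation:
Tracking account balances step by step:
Start: investment=400, checking=900, vacation=800
Event 1 (deposit 300 to investment): investment: 400 + 300 = 700. Balances: investment=700, checking=900, vacation=800
Event 2 (transfer 200 investment -> checking): investment: 700 - 200 = 500, checking: 900 + 200 = 1100. Balances: investment=500, checking=1100, vacation=800
Event 3 (deposit 200 to vacation): vacation: 800 + 200 = 1000. Balances: investment=500, checking=1100, vacation=1000
Event 4 (withdraw 50 from checking): checking: 1100 - 50 = 1050. Balances: investment=500, checking=1050, vacation=1000
Event 5 (withdraw 150 from checking): checking: 1050 - 150 = 900. Balances: investment=500, checking=900, vacation=1000
Event 6 (transfer 250 investment -> checking): investment: 500 - 250 = 250, checking: 900 + 250 = 1150. Balances: investment=250, checking=1150, vacation=1000
Event 7 (deposit 350 to vacation): vacation: 1000 + 350 = 1350. Balances: investment=250, checking=1150, vacation=1350
Event 8 (transfer 150 investment -> vacation): investment: 250 - 150 = 100, vacation: 1350 + 150 = 1500. Balances: investment=100, checking=1150, vacation=1500
Event 9 (transfer 50 checking -> investment): checking: 1150 - 50 = 1100, investment: 100 + 50 = 150. Balances: investment=150, checking=1100, vacation=1500
Event 10 (withdraw 100 from vacation): vacation: 1500 - 100 = 1400. Balances: investment=150, checking=1100, vacation=1400
Event 11 (withdraw 200 from investment): investment: 150 - 200 = -50. Balances: investment=-50, checking=1100, vacation=1400
Event 12 (withdraw 50 from vacation): vacation: 1400 - 50 = 1350. Balances: investment=-50, checking=1100, vacation=1350

Final balance of investment: -50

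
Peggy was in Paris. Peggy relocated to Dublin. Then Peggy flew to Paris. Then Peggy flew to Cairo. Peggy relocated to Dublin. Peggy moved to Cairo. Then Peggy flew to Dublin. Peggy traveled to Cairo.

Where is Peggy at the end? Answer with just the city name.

Answer: Cairo

Derivation:
Tracking Peggy's location:
Start: Peggy is in Paris.
After move 1: Paris -> Dublin. Peggy is in Dublin.
After move 2: Dublin -> Paris. Peggy is in Paris.
After move 3: Paris -> Cairo. Peggy is in Cairo.
After move 4: Cairo -> Dublin. Peggy is in Dublin.
After move 5: Dublin -> Cairo. Peggy is in Cairo.
After move 6: Cairo -> Dublin. Peggy is in Dublin.
After move 7: Dublin -> Cairo. Peggy is in Cairo.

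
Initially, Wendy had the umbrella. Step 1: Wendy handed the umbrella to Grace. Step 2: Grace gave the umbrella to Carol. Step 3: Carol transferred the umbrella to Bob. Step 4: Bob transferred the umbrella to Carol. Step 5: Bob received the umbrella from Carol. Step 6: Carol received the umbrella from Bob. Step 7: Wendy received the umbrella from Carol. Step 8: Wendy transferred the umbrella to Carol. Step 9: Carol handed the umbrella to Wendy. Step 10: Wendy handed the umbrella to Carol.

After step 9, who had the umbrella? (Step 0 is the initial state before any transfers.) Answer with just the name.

Answer: Wendy

Derivation:
Tracking the umbrella holder through step 9:
After step 0 (start): Wendy
After step 1: Grace
After step 2: Carol
After step 3: Bob
After step 4: Carol
After step 5: Bob
After step 6: Carol
After step 7: Wendy
After step 8: Carol
After step 9: Wendy

At step 9, the holder is Wendy.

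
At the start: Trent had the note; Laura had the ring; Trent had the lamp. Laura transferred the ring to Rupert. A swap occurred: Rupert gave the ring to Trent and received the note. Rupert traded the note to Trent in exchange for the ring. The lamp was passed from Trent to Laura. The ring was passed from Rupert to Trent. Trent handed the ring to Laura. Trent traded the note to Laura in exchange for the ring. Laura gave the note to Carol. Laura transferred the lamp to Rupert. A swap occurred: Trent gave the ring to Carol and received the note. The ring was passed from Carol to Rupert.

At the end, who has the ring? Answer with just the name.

Tracking all object holders:
Start: note:Trent, ring:Laura, lamp:Trent
Event 1 (give ring: Laura -> Rupert). State: note:Trent, ring:Rupert, lamp:Trent
Event 2 (swap ring<->note: now ring:Trent, note:Rupert). State: note:Rupert, ring:Trent, lamp:Trent
Event 3 (swap note<->ring: now note:Trent, ring:Rupert). State: note:Trent, ring:Rupert, lamp:Trent
Event 4 (give lamp: Trent -> Laura). State: note:Trent, ring:Rupert, lamp:Laura
Event 5 (give ring: Rupert -> Trent). State: note:Trent, ring:Trent, lamp:Laura
Event 6 (give ring: Trent -> Laura). State: note:Trent, ring:Laura, lamp:Laura
Event 7 (swap note<->ring: now note:Laura, ring:Trent). State: note:Laura, ring:Trent, lamp:Laura
Event 8 (give note: Laura -> Carol). State: note:Carol, ring:Trent, lamp:Laura
Event 9 (give lamp: Laura -> Rupert). State: note:Carol, ring:Trent, lamp:Rupert
Event 10 (swap ring<->note: now ring:Carol, note:Trent). State: note:Trent, ring:Carol, lamp:Rupert
Event 11 (give ring: Carol -> Rupert). State: note:Trent, ring:Rupert, lamp:Rupert

Final state: note:Trent, ring:Rupert, lamp:Rupert
The ring is held by Rupert.

Answer: Rupert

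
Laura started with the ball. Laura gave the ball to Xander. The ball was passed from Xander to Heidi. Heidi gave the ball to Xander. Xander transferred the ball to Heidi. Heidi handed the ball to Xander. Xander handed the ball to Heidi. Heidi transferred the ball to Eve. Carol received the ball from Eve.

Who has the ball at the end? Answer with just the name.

Answer: Carol

Derivation:
Tracking the ball through each event:
Start: Laura has the ball.
After event 1: Xander has the ball.
After event 2: Heidi has the ball.
After event 3: Xander has the ball.
After event 4: Heidi has the ball.
After event 5: Xander has the ball.
After event 6: Heidi has the ball.
After event 7: Eve has the ball.
After event 8: Carol has the ball.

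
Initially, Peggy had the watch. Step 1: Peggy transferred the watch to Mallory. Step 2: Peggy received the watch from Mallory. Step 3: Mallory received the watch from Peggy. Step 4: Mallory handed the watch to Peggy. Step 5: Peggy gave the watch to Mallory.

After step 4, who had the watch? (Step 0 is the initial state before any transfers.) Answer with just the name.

Answer: Peggy

Derivation:
Tracking the watch holder through step 4:
After step 0 (start): Peggy
After step 1: Mallory
After step 2: Peggy
After step 3: Mallory
After step 4: Peggy

At step 4, the holder is Peggy.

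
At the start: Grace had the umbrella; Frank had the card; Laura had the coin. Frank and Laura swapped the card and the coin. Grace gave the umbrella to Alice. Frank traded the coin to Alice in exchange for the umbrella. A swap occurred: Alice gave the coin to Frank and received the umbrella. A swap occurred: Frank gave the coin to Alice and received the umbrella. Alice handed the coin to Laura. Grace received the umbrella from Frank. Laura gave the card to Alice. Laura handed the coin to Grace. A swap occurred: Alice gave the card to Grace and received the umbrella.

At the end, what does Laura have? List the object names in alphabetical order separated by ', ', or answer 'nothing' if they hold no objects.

Answer: nothing

Derivation:
Tracking all object holders:
Start: umbrella:Grace, card:Frank, coin:Laura
Event 1 (swap card<->coin: now card:Laura, coin:Frank). State: umbrella:Grace, card:Laura, coin:Frank
Event 2 (give umbrella: Grace -> Alice). State: umbrella:Alice, card:Laura, coin:Frank
Event 3 (swap coin<->umbrella: now coin:Alice, umbrella:Frank). State: umbrella:Frank, card:Laura, coin:Alice
Event 4 (swap coin<->umbrella: now coin:Frank, umbrella:Alice). State: umbrella:Alice, card:Laura, coin:Frank
Event 5 (swap coin<->umbrella: now coin:Alice, umbrella:Frank). State: umbrella:Frank, card:Laura, coin:Alice
Event 6 (give coin: Alice -> Laura). State: umbrella:Frank, card:Laura, coin:Laura
Event 7 (give umbrella: Frank -> Grace). State: umbrella:Grace, card:Laura, coin:Laura
Event 8 (give card: Laura -> Alice). State: umbrella:Grace, card:Alice, coin:Laura
Event 9 (give coin: Laura -> Grace). State: umbrella:Grace, card:Alice, coin:Grace
Event 10 (swap card<->umbrella: now card:Grace, umbrella:Alice). State: umbrella:Alice, card:Grace, coin:Grace

Final state: umbrella:Alice, card:Grace, coin:Grace
Laura holds: (nothing).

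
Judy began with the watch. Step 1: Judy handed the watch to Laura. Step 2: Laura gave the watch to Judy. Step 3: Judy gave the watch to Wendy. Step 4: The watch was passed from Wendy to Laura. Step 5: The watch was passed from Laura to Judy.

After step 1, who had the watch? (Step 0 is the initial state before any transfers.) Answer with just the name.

Answer: Laura

Derivation:
Tracking the watch holder through step 1:
After step 0 (start): Judy
After step 1: Laura

At step 1, the holder is Laura.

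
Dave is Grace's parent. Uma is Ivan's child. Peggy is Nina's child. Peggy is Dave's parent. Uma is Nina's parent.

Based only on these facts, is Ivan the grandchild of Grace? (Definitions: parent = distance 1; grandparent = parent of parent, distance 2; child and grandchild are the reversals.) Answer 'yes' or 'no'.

Answer: no

Derivation:
Reconstructing the parent chain from the given facts:
  Ivan -> Uma -> Nina -> Peggy -> Dave -> Grace
(each arrow means 'parent of the next')
Positions in the chain (0 = top):
  position of Ivan: 0
  position of Uma: 1
  position of Nina: 2
  position of Peggy: 3
  position of Dave: 4
  position of Grace: 5

Ivan is at position 0, Grace is at position 5; signed distance (j - i) = 5.
'grandchild' requires j - i = -2. Actual distance is 5, so the relation does NOT hold.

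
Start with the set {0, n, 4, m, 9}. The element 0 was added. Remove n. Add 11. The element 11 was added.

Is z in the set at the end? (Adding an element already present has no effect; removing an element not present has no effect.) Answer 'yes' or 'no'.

Tracking the set through each operation:
Start: {0, 4, 9, m, n}
Event 1 (add 0): already present, no change. Set: {0, 4, 9, m, n}
Event 2 (remove n): removed. Set: {0, 4, 9, m}
Event 3 (add 11): added. Set: {0, 11, 4, 9, m}
Event 4 (add 11): already present, no change. Set: {0, 11, 4, 9, m}

Final set: {0, 11, 4, 9, m} (size 5)
z is NOT in the final set.

Answer: no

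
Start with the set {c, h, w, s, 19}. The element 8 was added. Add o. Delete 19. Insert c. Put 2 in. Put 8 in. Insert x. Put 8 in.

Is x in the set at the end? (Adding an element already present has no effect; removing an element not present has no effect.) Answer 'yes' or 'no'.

Tracking the set through each operation:
Start: {19, c, h, s, w}
Event 1 (add 8): added. Set: {19, 8, c, h, s, w}
Event 2 (add o): added. Set: {19, 8, c, h, o, s, w}
Event 3 (remove 19): removed. Set: {8, c, h, o, s, w}
Event 4 (add c): already present, no change. Set: {8, c, h, o, s, w}
Event 5 (add 2): added. Set: {2, 8, c, h, o, s, w}
Event 6 (add 8): already present, no change. Set: {2, 8, c, h, o, s, w}
Event 7 (add x): added. Set: {2, 8, c, h, o, s, w, x}
Event 8 (add 8): already present, no change. Set: {2, 8, c, h, o, s, w, x}

Final set: {2, 8, c, h, o, s, w, x} (size 8)
x is in the final set.

Answer: yes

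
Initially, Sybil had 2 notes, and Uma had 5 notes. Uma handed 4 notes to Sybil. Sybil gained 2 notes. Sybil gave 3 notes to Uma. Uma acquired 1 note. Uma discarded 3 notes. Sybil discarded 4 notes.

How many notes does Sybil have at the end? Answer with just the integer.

Tracking counts step by step:
Start: Sybil=2, Uma=5
Event 1 (Uma -> Sybil, 4): Uma: 5 -> 1, Sybil: 2 -> 6. State: Sybil=6, Uma=1
Event 2 (Sybil +2): Sybil: 6 -> 8. State: Sybil=8, Uma=1
Event 3 (Sybil -> Uma, 3): Sybil: 8 -> 5, Uma: 1 -> 4. State: Sybil=5, Uma=4
Event 4 (Uma +1): Uma: 4 -> 5. State: Sybil=5, Uma=5
Event 5 (Uma -3): Uma: 5 -> 2. State: Sybil=5, Uma=2
Event 6 (Sybil -4): Sybil: 5 -> 1. State: Sybil=1, Uma=2

Sybil's final count: 1

Answer: 1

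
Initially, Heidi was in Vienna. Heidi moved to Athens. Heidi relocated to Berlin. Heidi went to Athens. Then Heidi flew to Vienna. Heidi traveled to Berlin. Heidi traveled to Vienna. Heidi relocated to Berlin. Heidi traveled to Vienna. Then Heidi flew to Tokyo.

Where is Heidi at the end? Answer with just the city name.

Tracking Heidi's location:
Start: Heidi is in Vienna.
After move 1: Vienna -> Athens. Heidi is in Athens.
After move 2: Athens -> Berlin. Heidi is in Berlin.
After move 3: Berlin -> Athens. Heidi is in Athens.
After move 4: Athens -> Vienna. Heidi is in Vienna.
After move 5: Vienna -> Berlin. Heidi is in Berlin.
After move 6: Berlin -> Vienna. Heidi is in Vienna.
After move 7: Vienna -> Berlin. Heidi is in Berlin.
After move 8: Berlin -> Vienna. Heidi is in Vienna.
After move 9: Vienna -> Tokyo. Heidi is in Tokyo.

Answer: Tokyo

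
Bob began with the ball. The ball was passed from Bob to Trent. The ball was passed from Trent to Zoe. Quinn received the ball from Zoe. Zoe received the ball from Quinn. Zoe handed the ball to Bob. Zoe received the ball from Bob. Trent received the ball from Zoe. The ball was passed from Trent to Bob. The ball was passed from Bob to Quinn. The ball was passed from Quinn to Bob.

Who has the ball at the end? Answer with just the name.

Tracking the ball through each event:
Start: Bob has the ball.
After event 1: Trent has the ball.
After event 2: Zoe has the ball.
After event 3: Quinn has the ball.
After event 4: Zoe has the ball.
After event 5: Bob has the ball.
After event 6: Zoe has the ball.
After event 7: Trent has the ball.
After event 8: Bob has the ball.
After event 9: Quinn has the ball.
After event 10: Bob has the ball.

Answer: Bob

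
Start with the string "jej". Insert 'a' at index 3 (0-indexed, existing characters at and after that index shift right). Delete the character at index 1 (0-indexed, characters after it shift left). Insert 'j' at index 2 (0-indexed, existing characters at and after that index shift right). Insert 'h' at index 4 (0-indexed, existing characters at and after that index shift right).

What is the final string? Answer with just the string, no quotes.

Applying each edit step by step:
Start: "jej"
Op 1 (insert 'a' at idx 3): "jej" -> "jeja"
Op 2 (delete idx 1 = 'e'): "jeja" -> "jja"
Op 3 (insert 'j' at idx 2): "jja" -> "jjja"
Op 4 (insert 'h' at idx 4): "jjja" -> "jjjah"

Answer: jjjah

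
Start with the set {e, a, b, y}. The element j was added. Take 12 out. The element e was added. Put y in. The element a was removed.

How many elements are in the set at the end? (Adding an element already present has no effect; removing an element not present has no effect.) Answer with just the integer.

Answer: 4

Derivation:
Tracking the set through each operation:
Start: {a, b, e, y}
Event 1 (add j): added. Set: {a, b, e, j, y}
Event 2 (remove 12): not present, no change. Set: {a, b, e, j, y}
Event 3 (add e): already present, no change. Set: {a, b, e, j, y}
Event 4 (add y): already present, no change. Set: {a, b, e, j, y}
Event 5 (remove a): removed. Set: {b, e, j, y}

Final set: {b, e, j, y} (size 4)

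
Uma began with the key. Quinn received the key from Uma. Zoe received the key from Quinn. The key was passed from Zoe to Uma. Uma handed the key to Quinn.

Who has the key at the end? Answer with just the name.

Answer: Quinn

Derivation:
Tracking the key through each event:
Start: Uma has the key.
After event 1: Quinn has the key.
After event 2: Zoe has the key.
After event 3: Uma has the key.
After event 4: Quinn has the key.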